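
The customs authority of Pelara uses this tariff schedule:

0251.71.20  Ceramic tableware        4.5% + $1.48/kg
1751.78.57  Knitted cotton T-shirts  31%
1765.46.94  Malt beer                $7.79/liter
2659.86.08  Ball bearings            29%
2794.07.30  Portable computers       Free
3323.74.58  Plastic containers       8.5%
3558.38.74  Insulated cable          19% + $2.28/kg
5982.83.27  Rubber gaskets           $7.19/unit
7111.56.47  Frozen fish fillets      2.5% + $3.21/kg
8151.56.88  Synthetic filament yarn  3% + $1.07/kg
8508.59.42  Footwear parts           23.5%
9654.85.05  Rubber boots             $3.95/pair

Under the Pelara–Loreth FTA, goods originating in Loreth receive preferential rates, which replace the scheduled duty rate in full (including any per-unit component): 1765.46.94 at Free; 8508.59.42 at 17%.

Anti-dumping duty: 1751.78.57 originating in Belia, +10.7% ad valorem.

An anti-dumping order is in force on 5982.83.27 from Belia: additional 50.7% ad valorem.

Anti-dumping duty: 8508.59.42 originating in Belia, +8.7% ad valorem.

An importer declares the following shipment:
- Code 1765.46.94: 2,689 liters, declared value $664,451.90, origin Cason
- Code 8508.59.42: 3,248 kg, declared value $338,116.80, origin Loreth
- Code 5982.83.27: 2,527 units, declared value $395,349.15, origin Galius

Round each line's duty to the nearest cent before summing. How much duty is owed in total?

$96,596.30

Line 1 (1765.46.94, Cason, 2,689 liters, $664,451.90):
Base rate for 1765.46.94 is $7.79/liter.
1765.46.94 has an FTA preferential rate, but origin Cason is not Loreth; base rate stands.
Duty = 2,689 × $7.79 = $20,947.31.
Line 2 (8508.59.42, Loreth, 3,248 kg, $338,116.80):
Base rate for 8508.59.42 is 23.5%.
Origin Loreth qualifies under the Pelara–Loreth agreement and 8508.59.42 is covered: preferential rate 17% applies instead.
The additional-duty order on 8508.59.42 targets Belia, not Loreth; it does not apply.
Duty = $338,116.80 × 17% = $57,479.86.
Line 3 (5982.83.27, Galius, 2,527 units, $395,349.15):
Base rate for 5982.83.27 is $7.19/unit.
The additional-duty order on 5982.83.27 targets Belia, not Galius; it does not apply.
Duty = 2,527 × $7.19 = $18,169.13.
Total = $20,947.31 + $57,479.86 + $18,169.13 = $96,596.30.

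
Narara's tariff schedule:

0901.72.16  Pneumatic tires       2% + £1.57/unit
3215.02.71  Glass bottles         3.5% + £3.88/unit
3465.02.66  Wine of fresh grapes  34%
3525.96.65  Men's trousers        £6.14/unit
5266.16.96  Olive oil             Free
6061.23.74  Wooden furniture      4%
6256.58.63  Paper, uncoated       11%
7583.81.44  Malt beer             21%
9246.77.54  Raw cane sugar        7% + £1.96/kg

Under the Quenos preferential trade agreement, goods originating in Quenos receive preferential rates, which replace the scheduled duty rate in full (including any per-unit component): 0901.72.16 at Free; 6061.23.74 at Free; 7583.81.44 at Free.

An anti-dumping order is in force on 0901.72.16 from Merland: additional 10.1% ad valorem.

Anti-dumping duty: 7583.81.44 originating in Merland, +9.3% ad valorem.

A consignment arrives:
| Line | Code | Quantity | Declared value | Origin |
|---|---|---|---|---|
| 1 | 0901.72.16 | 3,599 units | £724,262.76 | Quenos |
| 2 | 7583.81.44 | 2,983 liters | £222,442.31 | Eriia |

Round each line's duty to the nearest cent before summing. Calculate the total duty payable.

£46,712.89

Line 1 (0901.72.16, Quenos, 3,599 units, £724,262.76):
Base rate for 0901.72.16 is 2% + £1.57/unit.
Origin Quenos qualifies under the Narara–Quenos agreement and 0901.72.16 is covered: preferential rate Free applies instead.
The additional-duty order on 0901.72.16 targets Merland, not Quenos; it does not apply.
Duty = £724,262.76 × 0% = £0.00.
Line 2 (7583.81.44, Eriia, 2,983 liters, £222,442.31):
Base rate for 7583.81.44 is 21%.
7583.81.44 has an FTA preferential rate, but origin Eriia is not Quenos; base rate stands.
The additional-duty order on 7583.81.44 targets Merland, not Eriia; it does not apply.
Duty = £222,442.31 × 21% = £46,712.89.
Total = £0.00 + £46,712.89 = £46,712.89.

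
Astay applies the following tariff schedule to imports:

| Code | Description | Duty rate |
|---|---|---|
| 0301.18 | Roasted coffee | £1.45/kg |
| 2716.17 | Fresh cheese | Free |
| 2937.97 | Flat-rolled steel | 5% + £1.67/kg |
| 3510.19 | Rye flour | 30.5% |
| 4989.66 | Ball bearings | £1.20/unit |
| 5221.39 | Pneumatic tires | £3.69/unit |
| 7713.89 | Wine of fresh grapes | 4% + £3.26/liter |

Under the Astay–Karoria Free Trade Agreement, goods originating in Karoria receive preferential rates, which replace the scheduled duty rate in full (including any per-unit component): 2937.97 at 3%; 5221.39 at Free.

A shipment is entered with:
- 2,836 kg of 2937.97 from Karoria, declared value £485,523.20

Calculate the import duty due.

£14,565.70

Line 1 (2937.97, Karoria, 2,836 kg, £485,523.20):
Base rate for 2937.97 is 5% + £1.67/kg.
Origin Karoria qualifies under the Astay–Karoria agreement and 2937.97 is covered: preferential rate 3% applies instead.
Duty = £485,523.20 × 3% = £14,565.70.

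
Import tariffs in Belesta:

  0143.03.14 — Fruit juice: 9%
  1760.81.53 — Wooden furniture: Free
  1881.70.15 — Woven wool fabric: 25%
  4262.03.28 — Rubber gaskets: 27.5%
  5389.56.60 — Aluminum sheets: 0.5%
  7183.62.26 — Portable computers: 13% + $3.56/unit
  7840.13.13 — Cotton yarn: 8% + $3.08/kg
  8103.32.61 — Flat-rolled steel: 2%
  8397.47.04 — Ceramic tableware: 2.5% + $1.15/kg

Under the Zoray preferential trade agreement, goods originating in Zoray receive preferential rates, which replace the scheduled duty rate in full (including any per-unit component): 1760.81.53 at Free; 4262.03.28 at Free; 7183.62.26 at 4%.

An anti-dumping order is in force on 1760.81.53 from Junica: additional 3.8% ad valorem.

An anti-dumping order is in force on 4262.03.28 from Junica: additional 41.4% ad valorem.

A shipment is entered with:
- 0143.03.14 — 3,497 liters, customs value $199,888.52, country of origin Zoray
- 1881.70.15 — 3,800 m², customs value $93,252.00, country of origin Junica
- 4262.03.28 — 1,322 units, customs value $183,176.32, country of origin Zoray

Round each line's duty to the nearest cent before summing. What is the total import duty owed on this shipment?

$41,302.97

Line 1 (0143.03.14, Zoray, 3,497 liters, $199,888.52):
Base rate for 0143.03.14 is 9%.
Origin Zoray is the FTA partner but 0143.03.14 is not on the preference list; base rate stands.
Duty = $199,888.52 × 9% = $17,989.97.
Line 2 (1881.70.15, Junica, 3,800 m², $93,252.00):
Base rate for 1881.70.15 is 25%.
Duty = $93,252.00 × 25% = $23,313.00.
Line 3 (4262.03.28, Zoray, 1,322 units, $183,176.32):
Base rate for 4262.03.28 is 27.5%.
Origin Zoray qualifies under the Belesta–Zoray agreement and 4262.03.28 is covered: preferential rate Free applies instead.
The additional-duty order on 4262.03.28 targets Junica, not Zoray; it does not apply.
Duty = $183,176.32 × 0% = $0.00.
Total = $17,989.97 + $23,313.00 + $0.00 = $41,302.97.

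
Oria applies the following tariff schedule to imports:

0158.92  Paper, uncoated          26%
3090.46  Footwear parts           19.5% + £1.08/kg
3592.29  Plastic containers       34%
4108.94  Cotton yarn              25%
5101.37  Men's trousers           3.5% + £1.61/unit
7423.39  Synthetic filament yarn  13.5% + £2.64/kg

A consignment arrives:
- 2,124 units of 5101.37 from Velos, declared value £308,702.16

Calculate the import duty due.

£14,224.22

Line 1 (5101.37, Velos, 2,124 units, £308,702.16):
Base rate for 5101.37 is 3.5% + £1.61/unit.
Duty = £308,702.16 × 3.5% + 2,124 × £1.61 = £14,224.22.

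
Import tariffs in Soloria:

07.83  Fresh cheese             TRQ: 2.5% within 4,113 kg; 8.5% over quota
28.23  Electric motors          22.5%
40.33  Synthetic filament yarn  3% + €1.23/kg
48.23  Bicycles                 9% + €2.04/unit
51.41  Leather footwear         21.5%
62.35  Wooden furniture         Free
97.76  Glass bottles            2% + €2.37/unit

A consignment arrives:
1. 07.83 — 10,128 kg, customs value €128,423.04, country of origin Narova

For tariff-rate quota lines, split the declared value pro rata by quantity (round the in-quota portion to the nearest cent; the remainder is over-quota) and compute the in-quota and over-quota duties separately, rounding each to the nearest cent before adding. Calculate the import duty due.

€7,786.79

Line 1 (07.83, Narova, 10,128 kg, €128,423.04):
Code 07.83 is under a tariff-rate quota (threshold 4,113 kg). In-quota: 4,113 kg at 2.5%; over-quota: 6,015 kg at 8.5%.
Pro-rata value split: in-quota = €128,423.04 × 4,113/10,128 = €52,152.84; over-quota = €128,423.04 − €52,152.84 = €76,270.20.
In-quota duty = €52,152.84 × 2.5% = €1,303.82. Over-quota duty = €76,270.20 × 8.5% = €6,482.97.
Line duty = €1,303.82 + €6,482.97 = €7,786.79.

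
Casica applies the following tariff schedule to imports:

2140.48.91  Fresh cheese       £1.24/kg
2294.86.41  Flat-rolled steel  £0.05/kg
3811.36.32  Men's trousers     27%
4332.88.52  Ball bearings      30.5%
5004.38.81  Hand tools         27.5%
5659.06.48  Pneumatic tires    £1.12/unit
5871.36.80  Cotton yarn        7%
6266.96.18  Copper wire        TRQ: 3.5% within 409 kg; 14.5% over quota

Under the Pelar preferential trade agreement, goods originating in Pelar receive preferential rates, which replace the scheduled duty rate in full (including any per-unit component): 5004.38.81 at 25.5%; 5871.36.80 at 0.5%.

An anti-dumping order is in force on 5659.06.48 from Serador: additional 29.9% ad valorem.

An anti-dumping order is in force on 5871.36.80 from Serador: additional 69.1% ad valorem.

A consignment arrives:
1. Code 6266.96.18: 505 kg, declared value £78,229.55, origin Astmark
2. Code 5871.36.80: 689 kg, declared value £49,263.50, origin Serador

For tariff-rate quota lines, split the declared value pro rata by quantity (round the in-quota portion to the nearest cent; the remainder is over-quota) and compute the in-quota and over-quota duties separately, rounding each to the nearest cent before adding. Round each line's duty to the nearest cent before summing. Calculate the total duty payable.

£41,863.41

Line 1 (6266.96.18, Astmark, 505 kg, £78,229.55):
Code 6266.96.18 is under a tariff-rate quota (threshold 409 kg). In-quota: 409 kg at 3.5%; over-quota: 96 kg at 14.5%.
Pro-rata value split: in-quota = £78,229.55 × 409/505 = £63,358.19; over-quota = £78,229.55 − £63,358.19 = £14,871.36.
In-quota duty = £63,358.19 × 3.5% = £2,217.54. Over-quota duty = £14,871.36 × 14.5% = £2,156.35.
Line duty = £2,217.54 + £2,156.35 = £4,373.89.
Line 2 (5871.36.80, Serador, 689 kg, £49,263.50):
Base rate for 5871.36.80 is 7%.
5871.36.80 has an FTA preferential rate, but origin Serador is not Pelar; base rate stands.
Additional duty on 5871.36.80 from Serador: +69.1%. Applied ad valorem rate: 7% + 69.1% = 76.1%.
Duty = £49,263.50 × 76.1% = £37,489.52.
Total = £4,373.89 + £37,489.52 = £41,863.41.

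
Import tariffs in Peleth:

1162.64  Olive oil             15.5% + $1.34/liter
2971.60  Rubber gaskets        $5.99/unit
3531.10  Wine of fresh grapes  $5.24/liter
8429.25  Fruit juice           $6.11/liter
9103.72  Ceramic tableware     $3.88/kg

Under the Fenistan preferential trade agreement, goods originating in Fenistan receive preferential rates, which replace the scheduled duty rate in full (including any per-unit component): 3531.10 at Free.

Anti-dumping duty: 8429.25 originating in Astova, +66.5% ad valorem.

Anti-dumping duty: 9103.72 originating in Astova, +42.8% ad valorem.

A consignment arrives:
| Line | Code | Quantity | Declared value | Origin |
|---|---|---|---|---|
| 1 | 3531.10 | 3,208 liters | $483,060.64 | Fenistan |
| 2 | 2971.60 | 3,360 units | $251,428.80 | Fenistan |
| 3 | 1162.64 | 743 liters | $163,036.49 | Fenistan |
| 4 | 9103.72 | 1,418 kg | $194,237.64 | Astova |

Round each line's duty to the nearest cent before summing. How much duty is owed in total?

$135,028.23

Line 1 (3531.10, Fenistan, 3,208 liters, $483,060.64):
Base rate for 3531.10 is $5.24/liter.
Origin Fenistan qualifies under the Peleth–Fenistan agreement and 3531.10 is covered: preferential rate Free applies instead.
Duty = $483,060.64 × 0% = $0.00.
Line 2 (2971.60, Fenistan, 3,360 units, $251,428.80):
Base rate for 2971.60 is $5.99/unit.
Origin Fenistan is the FTA partner but 2971.60 is not on the preference list; base rate stands.
Duty = 3,360 × $5.99 = $20,126.40.
Line 3 (1162.64, Fenistan, 743 liters, $163,036.49):
Base rate for 1162.64 is 15.5% + $1.34/liter.
Origin Fenistan is the FTA partner but 1162.64 is not on the preference list; base rate stands.
Duty = $163,036.49 × 15.5% + 743 × $1.34 = $26,266.28.
Line 4 (9103.72, Astova, 1,418 kg, $194,237.64):
Base rate for 9103.72 is $3.88/kg.
Additional duty on 9103.72 from Astova: +42.8% ad valorem. Applied ad valorem rate = 42.8%.
Duty = $194,237.64 × 42.8% + 1,418 × $3.88 = $88,635.55.
Total = $0.00 + $20,126.40 + $26,266.28 + $88,635.55 = $135,028.23.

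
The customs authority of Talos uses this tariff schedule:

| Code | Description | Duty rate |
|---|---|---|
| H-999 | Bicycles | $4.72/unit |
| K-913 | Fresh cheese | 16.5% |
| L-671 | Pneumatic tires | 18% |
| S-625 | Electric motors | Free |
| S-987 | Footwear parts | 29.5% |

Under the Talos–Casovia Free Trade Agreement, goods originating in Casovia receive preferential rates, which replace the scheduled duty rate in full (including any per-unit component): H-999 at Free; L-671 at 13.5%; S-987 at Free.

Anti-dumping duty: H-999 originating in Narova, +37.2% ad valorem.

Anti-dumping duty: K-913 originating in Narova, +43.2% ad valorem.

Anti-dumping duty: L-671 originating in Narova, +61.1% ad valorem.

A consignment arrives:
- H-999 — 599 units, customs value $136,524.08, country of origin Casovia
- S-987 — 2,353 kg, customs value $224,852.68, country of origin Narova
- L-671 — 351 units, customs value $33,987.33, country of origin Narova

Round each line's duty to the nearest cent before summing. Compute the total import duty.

Line 1 (H-999, Casovia, 599 units, $136,524.08):
Base rate for H-999 is $4.72/unit.
Origin Casovia qualifies under the Talos–Casovia agreement and H-999 is covered: preferential rate Free applies instead.
The additional-duty order on H-999 targets Narova, not Casovia; it does not apply.
Duty = $136,524.08 × 0% = $0.00.
Line 2 (S-987, Narova, 2,353 kg, $224,852.68):
Base rate for S-987 is 29.5%.
S-987 has an FTA preferential rate, but origin Narova is not Casovia; base rate stands.
Duty = $224,852.68 × 29.5% = $66,331.54.
Line 3 (L-671, Narova, 351 units, $33,987.33):
Base rate for L-671 is 18%.
L-671 has an FTA preferential rate, but origin Narova is not Casovia; base rate stands.
Additional duty on L-671 from Narova: +61.1%. Applied ad valorem rate: 18% + 61.1% = 79.1%.
Duty = $33,987.33 × 79.1% = $26,883.98.
Total = $0.00 + $66,331.54 + $26,883.98 = $93,215.52.

$93,215.52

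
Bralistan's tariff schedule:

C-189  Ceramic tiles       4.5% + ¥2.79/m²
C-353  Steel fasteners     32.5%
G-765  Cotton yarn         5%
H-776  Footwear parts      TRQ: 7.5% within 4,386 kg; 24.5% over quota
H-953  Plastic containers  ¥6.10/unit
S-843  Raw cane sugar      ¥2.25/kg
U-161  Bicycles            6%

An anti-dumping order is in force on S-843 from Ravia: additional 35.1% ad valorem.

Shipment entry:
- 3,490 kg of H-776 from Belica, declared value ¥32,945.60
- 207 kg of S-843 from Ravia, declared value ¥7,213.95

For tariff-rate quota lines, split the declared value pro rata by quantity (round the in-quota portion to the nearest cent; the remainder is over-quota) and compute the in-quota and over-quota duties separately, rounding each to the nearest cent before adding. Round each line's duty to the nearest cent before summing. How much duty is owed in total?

¥5,468.77

Line 1 (H-776, Belica, 3,490 kg, ¥32,945.60):
Code H-776 is under a tariff-rate quota (threshold 4,386 kg). Quantity 3,490 kg is within the quota, so the in-quota rate 7.5% applies to the full value.
Duty = ¥32,945.60 × 7.5% = ¥2,470.92.
Line 2 (S-843, Ravia, 207 kg, ¥7,213.95):
Base rate for S-843 is ¥2.25/kg.
Additional duty on S-843 from Ravia: +35.1% ad valorem. Applied ad valorem rate = 35.1%.
Duty = ¥7,213.95 × 35.1% + 207 × ¥2.25 = ¥2,997.85.
Total = ¥2,470.92 + ¥2,997.85 = ¥5,468.77.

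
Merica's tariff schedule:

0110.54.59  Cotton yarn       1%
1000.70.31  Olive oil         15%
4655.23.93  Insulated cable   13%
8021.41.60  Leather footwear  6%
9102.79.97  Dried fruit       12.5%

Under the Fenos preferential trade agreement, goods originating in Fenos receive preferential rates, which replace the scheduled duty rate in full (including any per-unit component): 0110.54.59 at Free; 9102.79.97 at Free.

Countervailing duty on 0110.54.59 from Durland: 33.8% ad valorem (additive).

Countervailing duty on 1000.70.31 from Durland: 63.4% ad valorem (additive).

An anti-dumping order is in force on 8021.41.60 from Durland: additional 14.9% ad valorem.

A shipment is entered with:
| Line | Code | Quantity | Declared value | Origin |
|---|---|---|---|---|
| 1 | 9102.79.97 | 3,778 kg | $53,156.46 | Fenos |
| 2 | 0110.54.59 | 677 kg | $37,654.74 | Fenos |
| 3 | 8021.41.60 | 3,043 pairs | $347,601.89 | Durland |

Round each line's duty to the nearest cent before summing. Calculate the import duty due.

Line 1 (9102.79.97, Fenos, 3,778 kg, $53,156.46):
Base rate for 9102.79.97 is 12.5%.
Origin Fenos qualifies under the Merica–Fenos agreement and 9102.79.97 is covered: preferential rate Free applies instead.
Duty = $53,156.46 × 0% = $0.00.
Line 2 (0110.54.59, Fenos, 677 kg, $37,654.74):
Base rate for 0110.54.59 is 1%.
Origin Fenos qualifies under the Merica–Fenos agreement and 0110.54.59 is covered: preferential rate Free applies instead.
The additional-duty order on 0110.54.59 targets Durland, not Fenos; it does not apply.
Duty = $37,654.74 × 0% = $0.00.
Line 3 (8021.41.60, Durland, 3,043 pairs, $347,601.89):
Base rate for 8021.41.60 is 6%.
Additional duty on 8021.41.60 from Durland: +14.9%. Applied ad valorem rate: 6% + 14.9% = 20.9%.
Duty = $347,601.89 × 20.9% = $72,648.80.
Total = $0.00 + $0.00 + $72,648.80 = $72,648.80.

$72,648.80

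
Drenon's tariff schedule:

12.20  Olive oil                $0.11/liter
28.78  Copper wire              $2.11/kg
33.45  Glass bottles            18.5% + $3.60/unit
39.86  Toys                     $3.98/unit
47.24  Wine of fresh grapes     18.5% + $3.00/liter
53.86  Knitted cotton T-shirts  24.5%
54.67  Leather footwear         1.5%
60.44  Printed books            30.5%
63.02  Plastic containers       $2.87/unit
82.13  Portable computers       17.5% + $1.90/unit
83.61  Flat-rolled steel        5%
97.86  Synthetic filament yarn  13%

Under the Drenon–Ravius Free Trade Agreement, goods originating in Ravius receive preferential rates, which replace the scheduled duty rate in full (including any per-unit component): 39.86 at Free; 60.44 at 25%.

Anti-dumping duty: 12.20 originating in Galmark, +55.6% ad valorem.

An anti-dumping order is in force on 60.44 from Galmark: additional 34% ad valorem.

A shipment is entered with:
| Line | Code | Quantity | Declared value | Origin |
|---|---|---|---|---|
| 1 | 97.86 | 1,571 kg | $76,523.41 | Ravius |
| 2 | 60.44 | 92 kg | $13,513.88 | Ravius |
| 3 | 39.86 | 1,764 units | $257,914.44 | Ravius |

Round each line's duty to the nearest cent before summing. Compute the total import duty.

Line 1 (97.86, Ravius, 1,571 kg, $76,523.41):
Base rate for 97.86 is 13%.
Origin Ravius is the FTA partner but 97.86 is not on the preference list; base rate stands.
Duty = $76,523.41 × 13% = $9,948.04.
Line 2 (60.44, Ravius, 92 kg, $13,513.88):
Base rate for 60.44 is 30.5%.
Origin Ravius qualifies under the Drenon–Ravius agreement and 60.44 is covered: preferential rate 25% applies instead.
The additional-duty order on 60.44 targets Galmark, not Ravius; it does not apply.
Duty = $13,513.88 × 25% = $3,378.47.
Line 3 (39.86, Ravius, 1,764 units, $257,914.44):
Base rate for 39.86 is $3.98/unit.
Origin Ravius qualifies under the Drenon–Ravius agreement and 39.86 is covered: preferential rate Free applies instead.
Duty = $257,914.44 × 0% = $0.00.
Total = $9,948.04 + $3,378.47 + $0.00 = $13,326.51.

$13,326.51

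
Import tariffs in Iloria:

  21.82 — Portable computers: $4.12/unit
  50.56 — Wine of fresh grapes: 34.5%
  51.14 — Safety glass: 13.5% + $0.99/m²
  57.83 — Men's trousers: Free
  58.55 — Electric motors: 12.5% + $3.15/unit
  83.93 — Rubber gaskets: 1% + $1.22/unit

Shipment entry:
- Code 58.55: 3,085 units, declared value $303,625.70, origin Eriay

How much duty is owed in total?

$47,670.96

Line 1 (58.55, Eriay, 3,085 units, $303,625.70):
Base rate for 58.55 is 12.5% + $3.15/unit.
Duty = $303,625.70 × 12.5% + 3,085 × $3.15 = $47,670.96.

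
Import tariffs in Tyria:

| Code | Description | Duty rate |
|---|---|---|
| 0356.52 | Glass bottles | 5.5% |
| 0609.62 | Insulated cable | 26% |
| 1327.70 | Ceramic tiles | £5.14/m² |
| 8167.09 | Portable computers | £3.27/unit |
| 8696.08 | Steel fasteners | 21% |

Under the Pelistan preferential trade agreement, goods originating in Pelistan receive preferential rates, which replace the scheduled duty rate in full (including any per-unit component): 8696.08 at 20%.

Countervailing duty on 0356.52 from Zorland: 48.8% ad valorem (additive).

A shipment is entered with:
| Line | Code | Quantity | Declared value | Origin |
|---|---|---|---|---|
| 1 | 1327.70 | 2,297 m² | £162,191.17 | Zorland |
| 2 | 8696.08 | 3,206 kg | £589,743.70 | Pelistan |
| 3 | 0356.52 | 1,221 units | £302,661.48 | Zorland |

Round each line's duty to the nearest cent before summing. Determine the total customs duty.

Line 1 (1327.70, Zorland, 2,297 m², £162,191.17):
Base rate for 1327.70 is £5.14/m².
Duty = 2,297 × £5.14 = £11,806.58.
Line 2 (8696.08, Pelistan, 3,206 kg, £589,743.70):
Base rate for 8696.08 is 21%.
Origin Pelistan qualifies under the Tyria–Pelistan agreement and 8696.08 is covered: preferential rate 20% applies instead.
Duty = £589,743.70 × 20% = £117,948.74.
Line 3 (0356.52, Zorland, 1,221 units, £302,661.48):
Base rate for 0356.52 is 5.5%.
Additional duty on 0356.52 from Zorland: +48.8%. Applied ad valorem rate: 5.5% + 48.8% = 54.3%.
Duty = £302,661.48 × 54.3% = £164,345.18.
Total = £11,806.58 + £117,948.74 + £164,345.18 = £294,100.50.

£294,100.50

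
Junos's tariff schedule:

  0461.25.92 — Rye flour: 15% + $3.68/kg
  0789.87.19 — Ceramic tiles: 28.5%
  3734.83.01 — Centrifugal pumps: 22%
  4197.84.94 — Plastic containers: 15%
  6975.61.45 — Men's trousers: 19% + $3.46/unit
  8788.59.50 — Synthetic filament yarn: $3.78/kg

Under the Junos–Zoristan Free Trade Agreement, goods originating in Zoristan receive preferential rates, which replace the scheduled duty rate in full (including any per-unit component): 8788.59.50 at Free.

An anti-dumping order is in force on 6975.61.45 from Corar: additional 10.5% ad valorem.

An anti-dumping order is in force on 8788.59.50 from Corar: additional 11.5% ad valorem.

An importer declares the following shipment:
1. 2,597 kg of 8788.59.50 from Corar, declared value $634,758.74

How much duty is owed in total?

Line 1 (8788.59.50, Corar, 2,597 kg, $634,758.74):
Base rate for 8788.59.50 is $3.78/kg.
8788.59.50 has an FTA preferential rate, but origin Corar is not Zoristan; base rate stands.
Additional duty on 8788.59.50 from Corar: +11.5% ad valorem. Applied ad valorem rate = 11.5%.
Duty = $634,758.74 × 11.5% + 2,597 × $3.78 = $82,813.92.

$82,813.92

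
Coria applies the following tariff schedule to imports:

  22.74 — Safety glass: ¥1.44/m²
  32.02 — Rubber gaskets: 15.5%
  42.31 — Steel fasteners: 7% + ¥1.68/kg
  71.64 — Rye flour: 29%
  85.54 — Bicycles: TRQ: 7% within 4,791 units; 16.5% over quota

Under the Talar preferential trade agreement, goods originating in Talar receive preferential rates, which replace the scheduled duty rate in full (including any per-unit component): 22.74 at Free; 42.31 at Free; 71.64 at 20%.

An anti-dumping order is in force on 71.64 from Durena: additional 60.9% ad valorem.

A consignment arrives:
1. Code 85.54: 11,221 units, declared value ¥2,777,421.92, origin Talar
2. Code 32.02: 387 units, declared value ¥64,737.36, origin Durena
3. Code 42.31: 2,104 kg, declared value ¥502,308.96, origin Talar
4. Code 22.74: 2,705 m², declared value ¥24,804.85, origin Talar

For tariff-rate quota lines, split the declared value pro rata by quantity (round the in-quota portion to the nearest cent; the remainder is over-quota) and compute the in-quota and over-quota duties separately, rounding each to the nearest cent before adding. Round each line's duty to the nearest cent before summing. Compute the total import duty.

¥355,651.41

Line 1 (85.54, Talar, 11,221 units, ¥2,777,421.92):
Code 85.54 is under a tariff-rate quota (threshold 4,791 units). In-quota: 4,791 units at 7%; over-quota: 6,430 units at 16.5%.
Pro-rata value split: in-quota = ¥2,777,421.92 × 4,791/11,221 = ¥1,185,868.32; over-quota = ¥2,777,421.92 − ¥1,185,868.32 = ¥1,591,553.60.
In-quota duty = ¥1,185,868.32 × 7% = ¥83,010.78. Over-quota duty = ¥1,591,553.60 × 16.5% = ¥262,606.34.
Line duty = ¥83,010.78 + ¥262,606.34 = ¥345,617.12.
Line 2 (32.02, Durena, 387 units, ¥64,737.36):
Base rate for 32.02 is 15.5%.
Duty = ¥64,737.36 × 15.5% = ¥10,034.29.
Line 3 (42.31, Talar, 2,104 kg, ¥502,308.96):
Base rate for 42.31 is 7% + ¥1.68/kg.
Origin Talar qualifies under the Coria–Talar agreement and 42.31 is covered: preferential rate Free applies instead.
Duty = ¥502,308.96 × 0% = ¥0.00.
Line 4 (22.74, Talar, 2,705 m², ¥24,804.85):
Base rate for 22.74 is ¥1.44/m².
Origin Talar qualifies under the Coria–Talar agreement and 22.74 is covered: preferential rate Free applies instead.
Duty = ¥24,804.85 × 0% = ¥0.00.
Total = ¥345,617.12 + ¥10,034.29 + ¥0.00 + ¥0.00 = ¥355,651.41.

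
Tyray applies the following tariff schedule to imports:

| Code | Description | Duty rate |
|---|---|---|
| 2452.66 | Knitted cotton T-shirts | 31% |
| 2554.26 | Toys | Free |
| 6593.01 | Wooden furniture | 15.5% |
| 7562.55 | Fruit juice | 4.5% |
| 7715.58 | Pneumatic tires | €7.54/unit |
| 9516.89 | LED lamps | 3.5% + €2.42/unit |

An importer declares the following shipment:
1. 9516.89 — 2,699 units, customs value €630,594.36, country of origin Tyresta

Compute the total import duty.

Line 1 (9516.89, Tyresta, 2,699 units, €630,594.36):
Base rate for 9516.89 is 3.5% + €2.42/unit.
Duty = €630,594.36 × 3.5% + 2,699 × €2.42 = €28,602.38.

€28,602.38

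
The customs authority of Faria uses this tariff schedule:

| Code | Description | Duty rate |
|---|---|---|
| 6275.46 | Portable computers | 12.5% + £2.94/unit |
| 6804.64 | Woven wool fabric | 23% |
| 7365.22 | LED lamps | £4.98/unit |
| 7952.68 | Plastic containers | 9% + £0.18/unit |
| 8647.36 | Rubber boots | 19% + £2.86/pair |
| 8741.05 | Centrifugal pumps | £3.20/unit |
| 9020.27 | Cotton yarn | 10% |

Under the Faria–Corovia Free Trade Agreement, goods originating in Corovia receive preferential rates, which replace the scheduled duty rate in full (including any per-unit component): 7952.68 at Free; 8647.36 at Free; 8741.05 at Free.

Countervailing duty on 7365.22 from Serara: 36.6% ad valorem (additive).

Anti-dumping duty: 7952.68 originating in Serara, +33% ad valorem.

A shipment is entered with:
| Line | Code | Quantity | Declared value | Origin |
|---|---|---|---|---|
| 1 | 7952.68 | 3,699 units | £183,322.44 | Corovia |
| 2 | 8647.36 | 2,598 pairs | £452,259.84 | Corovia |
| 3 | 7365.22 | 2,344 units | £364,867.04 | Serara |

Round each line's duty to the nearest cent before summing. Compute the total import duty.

£145,214.46

Line 1 (7952.68, Corovia, 3,699 units, £183,322.44):
Base rate for 7952.68 is 9% + £0.18/unit.
Origin Corovia qualifies under the Faria–Corovia agreement and 7952.68 is covered: preferential rate Free applies instead.
The additional-duty order on 7952.68 targets Serara, not Corovia; it does not apply.
Duty = £183,322.44 × 0% = £0.00.
Line 2 (8647.36, Corovia, 2,598 pairs, £452,259.84):
Base rate for 8647.36 is 19% + £2.86/pair.
Origin Corovia qualifies under the Faria–Corovia agreement and 8647.36 is covered: preferential rate Free applies instead.
Duty = £452,259.84 × 0% = £0.00.
Line 3 (7365.22, Serara, 2,344 units, £364,867.04):
Base rate for 7365.22 is £4.98/unit.
Additional duty on 7365.22 from Serara: +36.6% ad valorem. Applied ad valorem rate = 36.6%.
Duty = £364,867.04 × 36.6% + 2,344 × £4.98 = £145,214.46.
Total = £0.00 + £0.00 + £145,214.46 = £145,214.46.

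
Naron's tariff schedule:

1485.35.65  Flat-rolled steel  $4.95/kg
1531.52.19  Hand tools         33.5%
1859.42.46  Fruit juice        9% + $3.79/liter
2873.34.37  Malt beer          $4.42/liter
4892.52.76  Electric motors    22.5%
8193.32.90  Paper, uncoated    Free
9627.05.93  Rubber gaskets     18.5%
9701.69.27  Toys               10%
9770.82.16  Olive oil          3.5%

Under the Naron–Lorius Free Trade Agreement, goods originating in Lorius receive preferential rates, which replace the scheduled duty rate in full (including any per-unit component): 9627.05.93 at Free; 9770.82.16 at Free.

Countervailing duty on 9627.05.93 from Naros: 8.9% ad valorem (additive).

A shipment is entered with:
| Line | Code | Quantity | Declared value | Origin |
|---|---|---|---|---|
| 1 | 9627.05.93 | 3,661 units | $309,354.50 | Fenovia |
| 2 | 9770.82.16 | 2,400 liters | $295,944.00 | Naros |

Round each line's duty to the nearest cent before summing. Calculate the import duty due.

Line 1 (9627.05.93, Fenovia, 3,661 units, $309,354.50):
Base rate for 9627.05.93 is 18.5%.
9627.05.93 has an FTA preferential rate, but origin Fenovia is not Lorius; base rate stands.
The additional-duty order on 9627.05.93 targets Naros, not Fenovia; it does not apply.
Duty = $309,354.50 × 18.5% = $57,230.58.
Line 2 (9770.82.16, Naros, 2,400 liters, $295,944.00):
Base rate for 9770.82.16 is 3.5%.
9770.82.16 has an FTA preferential rate, but origin Naros is not Lorius; base rate stands.
Duty = $295,944.00 × 3.5% = $10,358.04.
Total = $57,230.58 + $10,358.04 = $67,588.62.

$67,588.62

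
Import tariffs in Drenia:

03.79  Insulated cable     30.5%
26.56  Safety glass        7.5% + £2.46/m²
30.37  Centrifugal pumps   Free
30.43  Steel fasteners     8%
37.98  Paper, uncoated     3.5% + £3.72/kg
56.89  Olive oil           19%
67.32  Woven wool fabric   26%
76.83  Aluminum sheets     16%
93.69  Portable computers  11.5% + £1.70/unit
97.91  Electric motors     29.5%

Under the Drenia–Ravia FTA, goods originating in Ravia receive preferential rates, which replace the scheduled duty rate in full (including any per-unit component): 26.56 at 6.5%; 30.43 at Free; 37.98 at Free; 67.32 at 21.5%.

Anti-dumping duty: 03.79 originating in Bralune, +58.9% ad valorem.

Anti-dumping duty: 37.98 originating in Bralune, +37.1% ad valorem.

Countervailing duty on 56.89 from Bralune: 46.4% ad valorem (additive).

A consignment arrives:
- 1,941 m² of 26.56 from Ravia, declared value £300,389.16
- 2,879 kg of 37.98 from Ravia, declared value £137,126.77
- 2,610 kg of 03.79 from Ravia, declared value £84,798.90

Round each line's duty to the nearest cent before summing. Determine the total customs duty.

Line 1 (26.56, Ravia, 1,941 m², £300,389.16):
Base rate for 26.56 is 7.5% + £2.46/m².
Origin Ravia qualifies under the Drenia–Ravia agreement and 26.56 is covered: preferential rate 6.5% applies instead.
Duty = £300,389.16 × 6.5% = £19,525.30.
Line 2 (37.98, Ravia, 2,879 kg, £137,126.77):
Base rate for 37.98 is 3.5% + £3.72/kg.
Origin Ravia qualifies under the Drenia–Ravia agreement and 37.98 is covered: preferential rate Free applies instead.
The additional-duty order on 37.98 targets Bralune, not Ravia; it does not apply.
Duty = £137,126.77 × 0% = £0.00.
Line 3 (03.79, Ravia, 2,610 kg, £84,798.90):
Base rate for 03.79 is 30.5%.
Origin Ravia is the FTA partner but 03.79 is not on the preference list; base rate stands.
The additional-duty order on 03.79 targets Bralune, not Ravia; it does not apply.
Duty = £84,798.90 × 30.5% = £25,863.66.
Total = £19,525.30 + £0.00 + £25,863.66 = £45,388.96.

£45,388.96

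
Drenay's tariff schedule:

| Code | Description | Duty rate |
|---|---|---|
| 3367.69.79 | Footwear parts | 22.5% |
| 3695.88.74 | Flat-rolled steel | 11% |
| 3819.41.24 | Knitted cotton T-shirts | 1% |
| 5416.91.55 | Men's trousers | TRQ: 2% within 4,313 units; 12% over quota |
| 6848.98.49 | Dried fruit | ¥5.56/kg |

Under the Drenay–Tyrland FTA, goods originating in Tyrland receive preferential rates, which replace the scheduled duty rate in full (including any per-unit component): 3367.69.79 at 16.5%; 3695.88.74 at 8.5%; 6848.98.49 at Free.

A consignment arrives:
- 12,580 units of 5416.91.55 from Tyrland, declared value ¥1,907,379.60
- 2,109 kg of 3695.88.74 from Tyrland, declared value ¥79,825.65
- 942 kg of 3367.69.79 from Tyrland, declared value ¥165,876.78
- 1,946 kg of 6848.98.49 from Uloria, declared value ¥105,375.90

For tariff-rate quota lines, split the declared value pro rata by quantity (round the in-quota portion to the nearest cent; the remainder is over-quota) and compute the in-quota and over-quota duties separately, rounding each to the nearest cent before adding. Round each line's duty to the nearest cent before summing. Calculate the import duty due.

Line 1 (5416.91.55, Tyrland, 12,580 units, ¥1,907,379.60):
Code 5416.91.55 is under a tariff-rate quota (threshold 4,313 units). In-quota: 4,313 units at 2%; over-quota: 8,267 units at 12%.
Pro-rata value split: in-quota = ¥1,907,379.60 × 4,313/12,580 = ¥653,937.06; over-quota = ¥1,907,379.60 − ¥653,937.06 = ¥1,253,442.54.
In-quota duty = ¥653,937.06 × 2% = ¥13,078.74. Over-quota duty = ¥1,253,442.54 × 12% = ¥150,413.10.
Line duty = ¥13,078.74 + ¥150,413.10 = ¥163,491.84.
Line 2 (3695.88.74, Tyrland, 2,109 kg, ¥79,825.65):
Base rate for 3695.88.74 is 11%.
Origin Tyrland qualifies under the Drenay–Tyrland agreement and 3695.88.74 is covered: preferential rate 8.5% applies instead.
Duty = ¥79,825.65 × 8.5% = ¥6,785.18.
Line 3 (3367.69.79, Tyrland, 942 kg, ¥165,876.78):
Base rate for 3367.69.79 is 22.5%.
Origin Tyrland qualifies under the Drenay–Tyrland agreement and 3367.69.79 is covered: preferential rate 16.5% applies instead.
Duty = ¥165,876.78 × 16.5% = ¥27,369.67.
Line 4 (6848.98.49, Uloria, 1,946 kg, ¥105,375.90):
Base rate for 6848.98.49 is ¥5.56/kg.
6848.98.49 has an FTA preferential rate, but origin Uloria is not Tyrland; base rate stands.
Duty = 1,946 × ¥5.56 = ¥10,819.76.
Total = ¥163,491.84 + ¥6,785.18 + ¥27,369.67 + ¥10,819.76 = ¥208,466.45.

¥208,466.45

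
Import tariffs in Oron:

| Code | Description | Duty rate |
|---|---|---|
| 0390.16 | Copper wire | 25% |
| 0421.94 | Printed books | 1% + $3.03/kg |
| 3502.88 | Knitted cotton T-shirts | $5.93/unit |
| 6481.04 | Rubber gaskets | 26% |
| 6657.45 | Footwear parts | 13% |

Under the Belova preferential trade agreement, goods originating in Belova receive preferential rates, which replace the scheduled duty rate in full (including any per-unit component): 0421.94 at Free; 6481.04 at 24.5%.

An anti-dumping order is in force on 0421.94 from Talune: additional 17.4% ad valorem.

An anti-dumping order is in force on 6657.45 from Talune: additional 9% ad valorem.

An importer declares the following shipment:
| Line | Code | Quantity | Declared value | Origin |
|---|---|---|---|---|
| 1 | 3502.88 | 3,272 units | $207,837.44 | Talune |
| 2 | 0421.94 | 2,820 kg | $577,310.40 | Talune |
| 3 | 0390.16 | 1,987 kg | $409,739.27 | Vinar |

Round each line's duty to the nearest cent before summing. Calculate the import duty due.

$236,607.49

Line 1 (3502.88, Talune, 3,272 units, $207,837.44):
Base rate for 3502.88 is $5.93/unit.
Duty = 3,272 × $5.93 = $19,402.96.
Line 2 (0421.94, Talune, 2,820 kg, $577,310.40):
Base rate for 0421.94 is 1% + $3.03/kg.
0421.94 has an FTA preferential rate, but origin Talune is not Belova; base rate stands.
Additional duty on 0421.94 from Talune: +17.4%. Applied ad valorem rate: 1% + 17.4% = 18.4%.
Duty = $577,310.40 × 18.4% + 2,820 × $3.03 = $114,769.71.
Line 3 (0390.16, Vinar, 1,987 kg, $409,739.27):
Base rate for 0390.16 is 25%.
Duty = $409,739.27 × 25% = $102,434.82.
Total = $19,402.96 + $114,769.71 + $102,434.82 = $236,607.49.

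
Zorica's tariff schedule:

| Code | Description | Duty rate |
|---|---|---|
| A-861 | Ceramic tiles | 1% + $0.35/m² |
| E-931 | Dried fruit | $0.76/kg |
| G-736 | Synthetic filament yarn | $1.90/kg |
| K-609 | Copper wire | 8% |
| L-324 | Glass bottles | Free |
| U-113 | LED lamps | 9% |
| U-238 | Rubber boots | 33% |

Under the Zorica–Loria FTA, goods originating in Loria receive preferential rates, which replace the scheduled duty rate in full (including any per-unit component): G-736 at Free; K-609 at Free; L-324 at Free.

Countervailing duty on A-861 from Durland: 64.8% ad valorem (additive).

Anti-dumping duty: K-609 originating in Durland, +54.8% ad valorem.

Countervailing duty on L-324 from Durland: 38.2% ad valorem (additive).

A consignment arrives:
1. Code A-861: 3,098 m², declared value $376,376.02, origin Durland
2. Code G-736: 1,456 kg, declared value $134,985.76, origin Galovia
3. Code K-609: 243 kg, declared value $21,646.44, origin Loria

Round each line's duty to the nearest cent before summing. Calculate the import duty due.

Line 1 (A-861, Durland, 3,098 m², $376,376.02):
Base rate for A-861 is 1% + $0.35/m².
Additional duty on A-861 from Durland: +64.8%. Applied ad valorem rate: 1% + 64.8% = 65.8%.
Duty = $376,376.02 × 65.8% + 3,098 × $0.35 = $248,739.72.
Line 2 (G-736, Galovia, 1,456 kg, $134,985.76):
Base rate for G-736 is $1.90/kg.
G-736 has an FTA preferential rate, but origin Galovia is not Loria; base rate stands.
Duty = 1,456 × $1.90 = $2,766.40.
Line 3 (K-609, Loria, 243 kg, $21,646.44):
Base rate for K-609 is 8%.
Origin Loria qualifies under the Zorica–Loria agreement and K-609 is covered: preferential rate Free applies instead.
The additional-duty order on K-609 targets Durland, not Loria; it does not apply.
Duty = $21,646.44 × 0% = $0.00.
Total = $248,739.72 + $2,766.40 + $0.00 = $251,506.12.

$251,506.12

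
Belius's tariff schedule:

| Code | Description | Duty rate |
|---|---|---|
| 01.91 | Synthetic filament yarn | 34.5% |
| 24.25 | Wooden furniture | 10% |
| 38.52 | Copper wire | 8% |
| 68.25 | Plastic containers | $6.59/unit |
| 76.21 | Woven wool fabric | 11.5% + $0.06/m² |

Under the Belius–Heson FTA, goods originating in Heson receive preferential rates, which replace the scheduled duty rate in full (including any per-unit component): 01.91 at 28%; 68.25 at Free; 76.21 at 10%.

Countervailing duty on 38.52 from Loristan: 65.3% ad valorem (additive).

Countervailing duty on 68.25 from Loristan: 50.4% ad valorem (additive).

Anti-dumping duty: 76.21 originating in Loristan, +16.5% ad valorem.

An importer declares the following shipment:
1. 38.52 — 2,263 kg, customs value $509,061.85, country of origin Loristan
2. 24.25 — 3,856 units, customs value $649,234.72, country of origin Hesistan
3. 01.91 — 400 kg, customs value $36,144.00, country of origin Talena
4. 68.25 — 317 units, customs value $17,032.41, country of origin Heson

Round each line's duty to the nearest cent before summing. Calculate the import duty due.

$450,535.49

Line 1 (38.52, Loristan, 2,263 kg, $509,061.85):
Base rate for 38.52 is 8%.
Additional duty on 38.52 from Loristan: +65.3%. Applied ad valorem rate: 8% + 65.3% = 73.3%.
Duty = $509,061.85 × 73.3% = $373,142.34.
Line 2 (24.25, Hesistan, 3,856 units, $649,234.72):
Base rate for 24.25 is 10%.
Duty = $649,234.72 × 10% = $64,923.47.
Line 3 (01.91, Talena, 400 kg, $36,144.00):
Base rate for 01.91 is 34.5%.
01.91 has an FTA preferential rate, but origin Talena is not Heson; base rate stands.
Duty = $36,144.00 × 34.5% = $12,469.68.
Line 4 (68.25, Heson, 317 units, $17,032.41):
Base rate for 68.25 is $6.59/unit.
Origin Heson qualifies under the Belius–Heson agreement and 68.25 is covered: preferential rate Free applies instead.
The additional-duty order on 68.25 targets Loristan, not Heson; it does not apply.
Duty = $17,032.41 × 0% = $0.00.
Total = $373,142.34 + $64,923.47 + $12,469.68 + $0.00 = $450,535.49.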